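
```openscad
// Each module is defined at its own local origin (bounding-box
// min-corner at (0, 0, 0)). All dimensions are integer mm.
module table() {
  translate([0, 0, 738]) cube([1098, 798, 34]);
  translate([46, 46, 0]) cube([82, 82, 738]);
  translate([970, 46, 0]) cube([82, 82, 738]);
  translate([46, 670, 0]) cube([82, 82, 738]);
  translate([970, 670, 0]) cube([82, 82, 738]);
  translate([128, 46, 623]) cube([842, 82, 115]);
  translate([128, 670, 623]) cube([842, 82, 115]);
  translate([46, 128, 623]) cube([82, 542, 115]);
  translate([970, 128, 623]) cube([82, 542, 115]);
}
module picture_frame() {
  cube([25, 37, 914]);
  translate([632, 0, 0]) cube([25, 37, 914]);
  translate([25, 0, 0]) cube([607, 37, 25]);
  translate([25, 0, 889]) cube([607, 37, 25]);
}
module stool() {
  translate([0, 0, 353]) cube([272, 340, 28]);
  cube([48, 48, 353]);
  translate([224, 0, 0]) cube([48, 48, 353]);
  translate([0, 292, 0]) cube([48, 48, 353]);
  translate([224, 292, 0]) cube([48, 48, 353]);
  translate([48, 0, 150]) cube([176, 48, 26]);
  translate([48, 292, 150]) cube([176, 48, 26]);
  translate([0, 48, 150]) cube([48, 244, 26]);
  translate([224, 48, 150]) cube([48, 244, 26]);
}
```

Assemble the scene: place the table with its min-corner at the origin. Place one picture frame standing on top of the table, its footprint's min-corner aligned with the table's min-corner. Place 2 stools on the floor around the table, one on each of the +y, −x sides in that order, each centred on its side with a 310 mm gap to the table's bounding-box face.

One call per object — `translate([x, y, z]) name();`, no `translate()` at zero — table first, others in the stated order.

table();
translate([0, 0, 772]) picture_frame();
translate([413, 1108, 0]) stool();
translate([-582, 229, 0]) stool();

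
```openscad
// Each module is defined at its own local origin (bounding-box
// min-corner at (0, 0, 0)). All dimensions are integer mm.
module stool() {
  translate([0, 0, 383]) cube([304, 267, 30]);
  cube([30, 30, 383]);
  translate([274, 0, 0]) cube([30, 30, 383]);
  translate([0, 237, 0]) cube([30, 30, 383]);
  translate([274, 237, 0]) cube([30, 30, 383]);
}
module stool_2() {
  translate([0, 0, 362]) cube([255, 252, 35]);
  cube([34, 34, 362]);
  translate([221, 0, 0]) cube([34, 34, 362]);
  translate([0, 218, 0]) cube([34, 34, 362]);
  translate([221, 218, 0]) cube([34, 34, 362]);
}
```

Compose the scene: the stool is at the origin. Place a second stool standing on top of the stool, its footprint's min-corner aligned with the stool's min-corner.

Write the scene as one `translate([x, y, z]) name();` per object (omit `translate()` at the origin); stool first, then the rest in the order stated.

stool();
translate([0, 0, 413]) stool_2();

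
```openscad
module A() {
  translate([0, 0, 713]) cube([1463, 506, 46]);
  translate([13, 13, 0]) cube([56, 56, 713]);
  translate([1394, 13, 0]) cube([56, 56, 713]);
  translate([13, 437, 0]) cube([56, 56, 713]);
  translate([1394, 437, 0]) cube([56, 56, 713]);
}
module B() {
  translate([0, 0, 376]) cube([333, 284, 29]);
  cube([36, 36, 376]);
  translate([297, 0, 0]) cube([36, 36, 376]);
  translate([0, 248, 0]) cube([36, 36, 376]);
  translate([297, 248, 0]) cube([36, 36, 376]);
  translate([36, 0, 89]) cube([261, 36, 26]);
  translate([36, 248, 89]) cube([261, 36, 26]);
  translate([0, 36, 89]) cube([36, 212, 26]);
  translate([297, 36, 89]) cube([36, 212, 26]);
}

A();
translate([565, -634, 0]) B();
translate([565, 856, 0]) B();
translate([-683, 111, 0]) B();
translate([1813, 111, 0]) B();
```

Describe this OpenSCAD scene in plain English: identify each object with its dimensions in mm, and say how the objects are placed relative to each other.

A is a rectangular dining table. The top is 1463×506×46 mm with its upper surface at z = 759 mm. It stands on four 56×56 mm square legs, each inset 13 mm from the nearest pair of top edges, running from the floor to the underside of the top.

B is a simple wooden stool: a rectangular seat 333 mm (x) by 284 mm (y), 29 mm thick, top face at z = 405 mm, on four square legs, each 36×36 mm in cross-section. The legs rest on z = 0, each flush with a corner of the seat. Four stretchers, 36 mm wide and 26 mm tall, connect adjacent legs with their undersides at z = 89 mm, each running between the inner faces of the legs it joins and aligned with the legs' outer faces on the other axis.

Four stools sit around the table at the −y, +y, −x, +x sides.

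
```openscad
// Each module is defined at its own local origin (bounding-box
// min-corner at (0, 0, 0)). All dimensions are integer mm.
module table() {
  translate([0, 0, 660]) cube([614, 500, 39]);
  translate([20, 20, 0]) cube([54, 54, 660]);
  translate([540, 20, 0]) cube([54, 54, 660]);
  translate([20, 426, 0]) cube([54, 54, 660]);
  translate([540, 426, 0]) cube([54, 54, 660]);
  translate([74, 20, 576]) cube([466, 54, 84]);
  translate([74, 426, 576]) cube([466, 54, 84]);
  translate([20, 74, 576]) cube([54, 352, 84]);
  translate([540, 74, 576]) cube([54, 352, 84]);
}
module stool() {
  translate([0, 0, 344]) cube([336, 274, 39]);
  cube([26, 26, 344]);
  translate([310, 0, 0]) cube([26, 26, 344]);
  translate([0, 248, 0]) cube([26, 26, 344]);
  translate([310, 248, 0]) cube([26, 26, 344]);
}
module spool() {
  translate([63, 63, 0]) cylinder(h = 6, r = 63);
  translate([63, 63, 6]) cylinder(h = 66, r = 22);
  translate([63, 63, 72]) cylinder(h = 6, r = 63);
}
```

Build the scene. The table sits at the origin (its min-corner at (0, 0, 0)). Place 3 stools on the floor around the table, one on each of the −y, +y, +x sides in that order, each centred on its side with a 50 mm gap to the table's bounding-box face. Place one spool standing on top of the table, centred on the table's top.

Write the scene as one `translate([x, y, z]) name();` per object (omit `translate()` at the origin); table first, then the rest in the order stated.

table();
translate([139, -324, 0]) stool();
translate([139, 550, 0]) stool();
translate([664, 113, 0]) stool();
translate([244, 187, 699]) spool();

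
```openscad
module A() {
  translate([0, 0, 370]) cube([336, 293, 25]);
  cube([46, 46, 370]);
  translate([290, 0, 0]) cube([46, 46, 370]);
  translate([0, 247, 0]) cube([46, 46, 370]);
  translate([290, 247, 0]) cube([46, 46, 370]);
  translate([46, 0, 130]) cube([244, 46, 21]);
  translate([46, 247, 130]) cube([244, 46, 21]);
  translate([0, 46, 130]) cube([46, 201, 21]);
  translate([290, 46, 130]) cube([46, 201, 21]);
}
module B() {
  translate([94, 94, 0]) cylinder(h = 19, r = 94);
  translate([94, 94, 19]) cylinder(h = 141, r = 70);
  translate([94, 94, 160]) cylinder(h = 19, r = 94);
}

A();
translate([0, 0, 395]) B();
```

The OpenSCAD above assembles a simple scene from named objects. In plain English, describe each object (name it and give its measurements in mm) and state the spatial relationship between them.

A is a four-legged stool. The seat is 336×293 mm, 25 mm thick, top at z = 395 mm. It stands on four square legs, each 46×46 mm in cross-section, from z = 0 to the seat underside, each flush with a corner of the seat. Four stretchers, 46 mm wide and 21 mm tall, connect adjacent legs with their undersides at z = 130 mm, each running between the inner faces of the legs it joins and aligned with the legs' outer faces on the other axis.

B is a spool: two coaxial disc flanges of radius 94 mm and thickness 19 mm, joined by a core cylinder of radius 70 mm and height 141 mm. The lower flange rests on z = 0 and the three cylinders share a vertical axis.

The spool is on top of the stool.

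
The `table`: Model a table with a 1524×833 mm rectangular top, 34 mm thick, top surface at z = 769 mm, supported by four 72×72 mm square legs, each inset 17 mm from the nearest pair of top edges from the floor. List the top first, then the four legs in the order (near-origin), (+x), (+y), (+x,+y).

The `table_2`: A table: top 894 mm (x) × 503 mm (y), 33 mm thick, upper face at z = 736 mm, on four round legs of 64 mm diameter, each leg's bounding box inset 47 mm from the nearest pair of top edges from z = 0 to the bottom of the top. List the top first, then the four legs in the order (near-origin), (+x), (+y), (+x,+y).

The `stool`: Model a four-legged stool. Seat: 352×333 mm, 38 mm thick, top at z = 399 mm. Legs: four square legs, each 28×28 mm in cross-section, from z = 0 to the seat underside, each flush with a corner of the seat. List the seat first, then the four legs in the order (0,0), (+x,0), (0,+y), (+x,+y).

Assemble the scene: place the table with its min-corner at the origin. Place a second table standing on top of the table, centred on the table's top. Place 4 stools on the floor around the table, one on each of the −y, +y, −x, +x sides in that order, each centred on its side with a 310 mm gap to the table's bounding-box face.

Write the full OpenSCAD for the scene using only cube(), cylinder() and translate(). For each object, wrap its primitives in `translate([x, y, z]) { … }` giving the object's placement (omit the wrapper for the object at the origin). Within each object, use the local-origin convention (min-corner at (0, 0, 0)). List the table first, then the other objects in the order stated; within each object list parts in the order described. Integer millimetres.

translate([0, 0, 735]) cube([1524, 833, 34]);
translate([17, 17, 0]) cube([72, 72, 735]);
translate([1435, 17, 0]) cube([72, 72, 735]);
translate([17, 744, 0]) cube([72, 72, 735]);
translate([1435, 744, 0]) cube([72, 72, 735]);
translate([315, 165, 769]) {
  translate([0, 0, 703]) cube([894, 503, 33]);
  translate([79, 79, 0]) cylinder(h = 703, r = 32);
  translate([815, 79, 0]) cylinder(h = 703, r = 32);
  translate([79, 424, 0]) cylinder(h = 703, r = 32);
  translate([815, 424, 0]) cylinder(h = 703, r = 32);
}
translate([586, -643, 0]) {
  translate([0, 0, 361]) cube([352, 333, 38]);
  cube([28, 28, 361]);
  translate([324, 0, 0]) cube([28, 28, 361]);
  translate([0, 305, 0]) cube([28, 28, 361]);
  translate([324, 305, 0]) cube([28, 28, 361]);
}
translate([586, 1143, 0]) {
  translate([0, 0, 361]) cube([352, 333, 38]);
  cube([28, 28, 361]);
  translate([324, 0, 0]) cube([28, 28, 361]);
  translate([0, 305, 0]) cube([28, 28, 361]);
  translate([324, 305, 0]) cube([28, 28, 361]);
}
translate([-662, 250, 0]) {
  translate([0, 0, 361]) cube([352, 333, 38]);
  cube([28, 28, 361]);
  translate([324, 0, 0]) cube([28, 28, 361]);
  translate([0, 305, 0]) cube([28, 28, 361]);
  translate([324, 305, 0]) cube([28, 28, 361]);
}
translate([1834, 250, 0]) {
  translate([0, 0, 361]) cube([352, 333, 38]);
  cube([28, 28, 361]);
  translate([324, 0, 0]) cube([28, 28, 361]);
  translate([0, 305, 0]) cube([28, 28, 361]);
  translate([324, 305, 0]) cube([28, 28, 361]);
}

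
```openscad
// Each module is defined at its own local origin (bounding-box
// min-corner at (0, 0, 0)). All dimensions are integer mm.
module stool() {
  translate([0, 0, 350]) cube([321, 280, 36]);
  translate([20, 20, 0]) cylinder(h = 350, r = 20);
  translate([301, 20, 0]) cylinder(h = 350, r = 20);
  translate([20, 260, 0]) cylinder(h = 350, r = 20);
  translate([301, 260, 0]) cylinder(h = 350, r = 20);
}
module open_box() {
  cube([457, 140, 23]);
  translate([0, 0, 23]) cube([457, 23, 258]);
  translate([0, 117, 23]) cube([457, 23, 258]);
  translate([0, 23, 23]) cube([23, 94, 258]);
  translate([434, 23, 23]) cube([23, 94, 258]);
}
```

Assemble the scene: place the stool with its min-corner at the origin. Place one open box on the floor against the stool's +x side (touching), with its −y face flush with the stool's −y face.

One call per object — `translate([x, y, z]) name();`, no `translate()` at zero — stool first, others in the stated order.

stool();
translate([321, 0, 0]) open_box();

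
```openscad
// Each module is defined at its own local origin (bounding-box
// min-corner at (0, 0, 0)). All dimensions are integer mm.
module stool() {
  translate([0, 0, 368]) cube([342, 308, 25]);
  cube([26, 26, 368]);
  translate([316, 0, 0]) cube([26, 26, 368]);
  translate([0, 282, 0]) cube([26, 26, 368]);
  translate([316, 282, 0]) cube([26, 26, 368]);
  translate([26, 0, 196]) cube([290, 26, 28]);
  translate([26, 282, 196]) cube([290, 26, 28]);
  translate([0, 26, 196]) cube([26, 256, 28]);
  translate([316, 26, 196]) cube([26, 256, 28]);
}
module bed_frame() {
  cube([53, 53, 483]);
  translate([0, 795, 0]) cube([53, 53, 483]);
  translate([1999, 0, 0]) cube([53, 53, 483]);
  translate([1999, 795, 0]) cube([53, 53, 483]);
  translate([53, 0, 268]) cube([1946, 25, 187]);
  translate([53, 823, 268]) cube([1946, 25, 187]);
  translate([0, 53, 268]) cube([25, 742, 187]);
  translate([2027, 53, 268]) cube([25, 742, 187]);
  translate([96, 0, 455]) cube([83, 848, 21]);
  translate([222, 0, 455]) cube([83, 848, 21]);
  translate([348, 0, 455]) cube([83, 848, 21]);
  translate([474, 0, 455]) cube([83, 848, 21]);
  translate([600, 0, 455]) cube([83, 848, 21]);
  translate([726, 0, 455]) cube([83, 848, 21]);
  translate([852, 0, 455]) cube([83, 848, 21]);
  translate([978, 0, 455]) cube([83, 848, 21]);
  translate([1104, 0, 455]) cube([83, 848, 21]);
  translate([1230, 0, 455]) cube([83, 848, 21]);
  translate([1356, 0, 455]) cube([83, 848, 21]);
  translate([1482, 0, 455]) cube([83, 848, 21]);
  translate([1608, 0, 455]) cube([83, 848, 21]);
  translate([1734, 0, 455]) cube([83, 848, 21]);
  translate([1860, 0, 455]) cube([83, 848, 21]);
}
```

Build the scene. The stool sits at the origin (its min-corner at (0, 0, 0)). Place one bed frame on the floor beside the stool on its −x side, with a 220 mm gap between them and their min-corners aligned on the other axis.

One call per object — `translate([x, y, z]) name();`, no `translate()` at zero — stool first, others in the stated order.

stool();
translate([-2272, 0, 0]) bed_frame();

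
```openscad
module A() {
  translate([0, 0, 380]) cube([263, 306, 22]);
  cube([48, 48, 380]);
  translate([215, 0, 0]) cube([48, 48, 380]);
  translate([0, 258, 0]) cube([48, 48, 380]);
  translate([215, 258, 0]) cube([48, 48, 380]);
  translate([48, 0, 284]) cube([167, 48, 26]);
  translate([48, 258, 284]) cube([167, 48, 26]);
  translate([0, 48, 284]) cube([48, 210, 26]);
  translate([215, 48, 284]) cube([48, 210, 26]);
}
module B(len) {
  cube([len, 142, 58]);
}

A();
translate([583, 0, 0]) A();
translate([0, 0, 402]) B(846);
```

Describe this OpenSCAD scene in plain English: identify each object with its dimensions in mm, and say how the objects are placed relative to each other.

A is a four-legged stool. The seat is a 263×306×22 mm slab whose top surface is at z = 402 mm; four square legs, each 48×48 mm in cross-section, run from the floor (z = 0) to the underside of the seat, each flush with a corner of the seat. Four stretchers, 48 mm wide and 26 mm tall, connect adjacent legs with their undersides at z = 284 mm, each running between the inner faces of the legs it joins and aligned with the legs' outer faces on the other axis.

B is a rectangular beam 846 mm long (x), 142 mm deep (y), 58 mm thick (z).

The beam spans the tops of two stools placed 320 mm apart, resting at z = 402 mm.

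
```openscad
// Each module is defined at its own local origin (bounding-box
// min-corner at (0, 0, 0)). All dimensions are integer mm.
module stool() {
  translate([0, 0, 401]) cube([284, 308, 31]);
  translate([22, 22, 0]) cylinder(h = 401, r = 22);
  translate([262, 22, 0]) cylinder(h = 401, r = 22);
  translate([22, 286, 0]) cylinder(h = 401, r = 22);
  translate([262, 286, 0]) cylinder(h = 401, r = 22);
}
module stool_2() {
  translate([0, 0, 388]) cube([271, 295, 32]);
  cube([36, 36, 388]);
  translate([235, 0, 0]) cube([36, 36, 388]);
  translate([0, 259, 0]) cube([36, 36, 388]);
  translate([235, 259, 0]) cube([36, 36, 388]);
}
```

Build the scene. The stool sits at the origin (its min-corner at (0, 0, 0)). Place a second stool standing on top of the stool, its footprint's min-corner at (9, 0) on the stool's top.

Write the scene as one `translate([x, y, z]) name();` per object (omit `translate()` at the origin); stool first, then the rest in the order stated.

stool();
translate([9, 0, 432]) stool_2();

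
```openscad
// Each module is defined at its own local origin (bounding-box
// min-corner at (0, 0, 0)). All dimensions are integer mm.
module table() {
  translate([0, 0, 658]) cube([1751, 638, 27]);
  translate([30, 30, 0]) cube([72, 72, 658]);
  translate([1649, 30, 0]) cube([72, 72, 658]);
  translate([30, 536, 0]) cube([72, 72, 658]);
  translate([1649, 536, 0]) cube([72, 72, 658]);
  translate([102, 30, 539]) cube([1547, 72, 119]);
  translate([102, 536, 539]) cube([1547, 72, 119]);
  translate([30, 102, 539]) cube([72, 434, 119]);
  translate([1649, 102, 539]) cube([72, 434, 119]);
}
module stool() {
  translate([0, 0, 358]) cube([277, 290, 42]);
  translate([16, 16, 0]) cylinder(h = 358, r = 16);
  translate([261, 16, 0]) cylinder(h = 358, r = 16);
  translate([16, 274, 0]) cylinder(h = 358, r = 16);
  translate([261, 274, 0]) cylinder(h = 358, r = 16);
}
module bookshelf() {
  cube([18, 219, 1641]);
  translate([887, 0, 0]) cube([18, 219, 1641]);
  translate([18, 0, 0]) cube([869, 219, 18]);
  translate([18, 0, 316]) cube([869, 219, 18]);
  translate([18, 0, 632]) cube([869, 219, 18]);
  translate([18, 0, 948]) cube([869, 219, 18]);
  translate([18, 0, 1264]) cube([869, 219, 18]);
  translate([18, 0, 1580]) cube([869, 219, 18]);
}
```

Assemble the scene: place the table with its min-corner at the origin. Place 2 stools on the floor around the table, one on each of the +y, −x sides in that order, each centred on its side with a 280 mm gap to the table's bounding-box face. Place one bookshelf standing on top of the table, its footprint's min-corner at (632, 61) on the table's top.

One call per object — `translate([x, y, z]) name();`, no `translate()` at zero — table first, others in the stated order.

table();
translate([737, 918, 0]) stool();
translate([-557, 174, 0]) stool();
translate([632, 61, 685]) bookshelf();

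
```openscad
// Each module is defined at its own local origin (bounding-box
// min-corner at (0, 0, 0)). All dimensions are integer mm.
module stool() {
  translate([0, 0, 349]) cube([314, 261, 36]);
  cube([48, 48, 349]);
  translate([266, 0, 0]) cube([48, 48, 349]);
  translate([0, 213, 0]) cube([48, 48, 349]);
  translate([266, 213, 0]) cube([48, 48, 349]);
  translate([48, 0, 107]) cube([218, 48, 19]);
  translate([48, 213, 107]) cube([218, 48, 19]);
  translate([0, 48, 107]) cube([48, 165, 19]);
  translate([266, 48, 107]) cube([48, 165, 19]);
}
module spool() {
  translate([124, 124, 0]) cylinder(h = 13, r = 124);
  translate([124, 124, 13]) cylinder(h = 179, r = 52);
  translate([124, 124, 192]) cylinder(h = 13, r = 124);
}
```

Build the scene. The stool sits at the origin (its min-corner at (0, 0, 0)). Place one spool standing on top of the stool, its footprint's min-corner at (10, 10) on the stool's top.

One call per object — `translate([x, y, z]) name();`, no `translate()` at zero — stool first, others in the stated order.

stool();
translate([10, 10, 385]) spool();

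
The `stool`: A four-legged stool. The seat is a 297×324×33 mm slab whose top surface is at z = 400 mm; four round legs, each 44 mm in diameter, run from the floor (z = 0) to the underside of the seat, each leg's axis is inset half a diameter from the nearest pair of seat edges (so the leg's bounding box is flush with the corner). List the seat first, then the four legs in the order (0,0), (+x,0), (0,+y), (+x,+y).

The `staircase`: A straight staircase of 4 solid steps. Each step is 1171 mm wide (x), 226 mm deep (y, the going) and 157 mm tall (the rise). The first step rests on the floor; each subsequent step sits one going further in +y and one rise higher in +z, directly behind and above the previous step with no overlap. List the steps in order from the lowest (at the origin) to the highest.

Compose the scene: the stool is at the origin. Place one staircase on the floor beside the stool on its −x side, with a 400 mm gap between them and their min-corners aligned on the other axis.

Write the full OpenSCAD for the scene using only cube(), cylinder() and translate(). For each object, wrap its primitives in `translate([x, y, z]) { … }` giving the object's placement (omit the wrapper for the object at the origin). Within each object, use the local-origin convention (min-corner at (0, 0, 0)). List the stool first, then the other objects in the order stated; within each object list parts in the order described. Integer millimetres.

translate([0, 0, 367]) cube([297, 324, 33]);
translate([22, 22, 0]) cylinder(h = 367, r = 22);
translate([275, 22, 0]) cylinder(h = 367, r = 22);
translate([22, 302, 0]) cylinder(h = 367, r = 22);
translate([275, 302, 0]) cylinder(h = 367, r = 22);
translate([-1571, 0, 0]) {
  cube([1171, 226, 157]);
  translate([0, 226, 157]) cube([1171, 226, 157]);
  translate([0, 452, 314]) cube([1171, 226, 157]);
  translate([0, 678, 471]) cube([1171, 226, 157]);
}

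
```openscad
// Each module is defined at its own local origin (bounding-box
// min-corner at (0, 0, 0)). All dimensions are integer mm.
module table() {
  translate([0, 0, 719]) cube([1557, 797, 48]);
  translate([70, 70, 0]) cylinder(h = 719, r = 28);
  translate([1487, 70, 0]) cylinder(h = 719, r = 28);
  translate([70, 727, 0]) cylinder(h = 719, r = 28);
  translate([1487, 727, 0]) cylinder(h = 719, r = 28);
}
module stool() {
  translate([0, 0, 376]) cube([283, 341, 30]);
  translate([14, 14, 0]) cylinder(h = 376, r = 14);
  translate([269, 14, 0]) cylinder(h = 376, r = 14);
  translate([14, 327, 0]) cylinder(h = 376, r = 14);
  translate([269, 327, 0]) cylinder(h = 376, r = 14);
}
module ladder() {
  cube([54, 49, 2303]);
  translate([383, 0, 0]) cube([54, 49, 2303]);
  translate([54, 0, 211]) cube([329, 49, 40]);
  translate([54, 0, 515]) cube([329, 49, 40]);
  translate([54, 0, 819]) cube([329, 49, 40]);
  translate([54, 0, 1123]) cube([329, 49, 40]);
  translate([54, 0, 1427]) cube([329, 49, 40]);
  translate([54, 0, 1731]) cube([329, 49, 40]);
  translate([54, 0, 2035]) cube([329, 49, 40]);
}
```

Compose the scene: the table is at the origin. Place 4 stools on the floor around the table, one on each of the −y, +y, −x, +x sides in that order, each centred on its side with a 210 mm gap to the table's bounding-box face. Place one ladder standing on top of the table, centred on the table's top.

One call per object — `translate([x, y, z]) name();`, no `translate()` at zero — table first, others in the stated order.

table();
translate([637, -551, 0]) stool();
translate([637, 1007, 0]) stool();
translate([-493, 228, 0]) stool();
translate([1767, 228, 0]) stool();
translate([560, 374, 767]) ladder();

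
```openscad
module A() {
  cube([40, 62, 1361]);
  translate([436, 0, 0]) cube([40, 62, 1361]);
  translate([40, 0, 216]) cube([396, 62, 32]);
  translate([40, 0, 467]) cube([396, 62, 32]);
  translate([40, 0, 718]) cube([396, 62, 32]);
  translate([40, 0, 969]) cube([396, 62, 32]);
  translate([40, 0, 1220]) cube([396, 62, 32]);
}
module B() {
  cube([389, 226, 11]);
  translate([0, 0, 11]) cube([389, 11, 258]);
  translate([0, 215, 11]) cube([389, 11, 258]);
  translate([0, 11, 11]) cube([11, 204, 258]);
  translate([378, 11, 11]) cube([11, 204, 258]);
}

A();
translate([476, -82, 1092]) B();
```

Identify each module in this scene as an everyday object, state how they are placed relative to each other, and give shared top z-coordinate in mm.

Both tops at z = 1361 mm.

A is a ladder. B is an open box. The open box is beside the ladder with their tops flush at z = 1361. The shared top z-coordinate is 1361 mm.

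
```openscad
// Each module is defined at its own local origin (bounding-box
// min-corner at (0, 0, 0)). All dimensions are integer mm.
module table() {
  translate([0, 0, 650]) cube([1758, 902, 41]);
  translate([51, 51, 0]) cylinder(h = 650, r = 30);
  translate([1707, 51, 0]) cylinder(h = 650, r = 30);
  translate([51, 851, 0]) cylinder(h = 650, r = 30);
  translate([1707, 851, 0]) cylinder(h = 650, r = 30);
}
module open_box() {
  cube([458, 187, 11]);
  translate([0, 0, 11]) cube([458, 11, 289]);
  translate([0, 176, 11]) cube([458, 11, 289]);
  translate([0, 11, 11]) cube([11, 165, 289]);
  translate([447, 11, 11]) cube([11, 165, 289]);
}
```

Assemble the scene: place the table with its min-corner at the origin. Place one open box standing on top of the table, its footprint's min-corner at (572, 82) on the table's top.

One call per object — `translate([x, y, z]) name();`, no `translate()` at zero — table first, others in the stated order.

table();
translate([572, 82, 691]) open_box();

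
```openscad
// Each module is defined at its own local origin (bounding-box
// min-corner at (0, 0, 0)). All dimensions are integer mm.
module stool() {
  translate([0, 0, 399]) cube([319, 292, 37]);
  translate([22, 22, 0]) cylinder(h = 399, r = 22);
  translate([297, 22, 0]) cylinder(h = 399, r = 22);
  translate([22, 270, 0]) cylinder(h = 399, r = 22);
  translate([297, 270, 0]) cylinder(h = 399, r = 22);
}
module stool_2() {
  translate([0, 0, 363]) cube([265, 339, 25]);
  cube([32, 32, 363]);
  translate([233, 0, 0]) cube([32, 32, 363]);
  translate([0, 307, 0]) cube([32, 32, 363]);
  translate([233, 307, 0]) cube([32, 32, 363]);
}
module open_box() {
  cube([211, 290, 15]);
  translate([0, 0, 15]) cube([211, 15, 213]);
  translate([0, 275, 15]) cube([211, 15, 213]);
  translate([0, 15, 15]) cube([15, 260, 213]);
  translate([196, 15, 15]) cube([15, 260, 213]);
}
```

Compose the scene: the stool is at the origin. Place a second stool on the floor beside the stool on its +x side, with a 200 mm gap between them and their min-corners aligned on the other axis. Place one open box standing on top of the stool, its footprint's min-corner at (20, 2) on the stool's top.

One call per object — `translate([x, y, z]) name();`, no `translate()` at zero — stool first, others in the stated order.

stool();
translate([519, 0, 0]) stool_2();
translate([20, 2, 436]) open_box();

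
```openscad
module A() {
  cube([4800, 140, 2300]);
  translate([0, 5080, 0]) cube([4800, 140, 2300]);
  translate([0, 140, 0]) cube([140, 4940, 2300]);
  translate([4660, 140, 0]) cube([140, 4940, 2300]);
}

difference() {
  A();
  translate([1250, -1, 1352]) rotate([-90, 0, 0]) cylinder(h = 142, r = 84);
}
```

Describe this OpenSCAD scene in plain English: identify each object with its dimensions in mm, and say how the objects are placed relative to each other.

A is the wall frame of a small rectangular building: four walls, each 2300 mm tall and 140 mm thick, enclosing a footprint 4800 mm (x) by 5220 mm (y) outside-to-outside, with no floor or roof. The front and back walls (the −y and +y sides) span the full width; the two side walls fit between them.

The house frame has a circular hole of radius 84 mm through its front wall, centred at (x = 1250, z = 1352).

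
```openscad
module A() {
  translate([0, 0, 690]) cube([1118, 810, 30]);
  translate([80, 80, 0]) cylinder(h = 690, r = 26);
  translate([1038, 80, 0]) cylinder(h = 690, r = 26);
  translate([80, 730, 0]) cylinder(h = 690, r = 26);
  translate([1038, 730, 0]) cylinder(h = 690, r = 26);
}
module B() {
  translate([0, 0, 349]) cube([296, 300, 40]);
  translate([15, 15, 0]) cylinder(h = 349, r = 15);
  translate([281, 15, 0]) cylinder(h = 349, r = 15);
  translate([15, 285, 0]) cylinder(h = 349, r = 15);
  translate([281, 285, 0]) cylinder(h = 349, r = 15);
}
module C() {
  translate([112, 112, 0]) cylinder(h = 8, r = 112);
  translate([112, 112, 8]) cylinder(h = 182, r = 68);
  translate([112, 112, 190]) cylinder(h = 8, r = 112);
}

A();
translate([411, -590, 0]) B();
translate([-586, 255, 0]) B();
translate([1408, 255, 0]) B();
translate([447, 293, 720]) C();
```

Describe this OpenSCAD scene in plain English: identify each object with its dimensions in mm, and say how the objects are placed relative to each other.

A is a rectangular dining table. The top is 1118×810×30 mm with its upper surface at z = 720 mm. It stands on four round legs of 52 mm diameter, each leg's bounding box inset 54 mm from the nearest pair of top edges, running from the floor to the underside of the top.

B is a simple wooden stool: a rectangular seat 296 mm (x) by 300 mm (y), 40 mm thick, top face at z = 389 mm, on four round legs, each 30 mm in diameter. The legs rest on z = 0, each leg's axis is inset half a diameter from the nearest pair of seat edges (so the leg's bounding box is flush with the corner).

C is a spool: two coaxial disc flanges of radius 112 mm and thickness 8 mm, joined by a core cylinder of radius 68 mm and height 182 mm. The lower flange rests on z = 0 and the three cylinders share a vertical axis.

Three stools sit around the table at the −y, −x, +x sides. The spool is on top of the table, centred.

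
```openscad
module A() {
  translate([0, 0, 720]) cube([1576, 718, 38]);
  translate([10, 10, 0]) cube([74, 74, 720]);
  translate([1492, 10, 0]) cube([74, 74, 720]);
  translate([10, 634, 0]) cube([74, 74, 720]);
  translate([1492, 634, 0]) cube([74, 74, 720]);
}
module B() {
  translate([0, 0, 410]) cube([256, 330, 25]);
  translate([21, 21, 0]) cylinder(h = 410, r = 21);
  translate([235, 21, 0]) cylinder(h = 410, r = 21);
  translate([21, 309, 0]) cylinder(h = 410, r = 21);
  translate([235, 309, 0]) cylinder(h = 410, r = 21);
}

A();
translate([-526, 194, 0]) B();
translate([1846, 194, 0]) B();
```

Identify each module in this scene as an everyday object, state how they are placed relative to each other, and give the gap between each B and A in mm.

A is a table. B is a stool. Two stools sit around the table at the −x, +x sides. The gap between each stool and the table is 270 mm.

Each stool's nearest face is 270 mm from the table's bounding box.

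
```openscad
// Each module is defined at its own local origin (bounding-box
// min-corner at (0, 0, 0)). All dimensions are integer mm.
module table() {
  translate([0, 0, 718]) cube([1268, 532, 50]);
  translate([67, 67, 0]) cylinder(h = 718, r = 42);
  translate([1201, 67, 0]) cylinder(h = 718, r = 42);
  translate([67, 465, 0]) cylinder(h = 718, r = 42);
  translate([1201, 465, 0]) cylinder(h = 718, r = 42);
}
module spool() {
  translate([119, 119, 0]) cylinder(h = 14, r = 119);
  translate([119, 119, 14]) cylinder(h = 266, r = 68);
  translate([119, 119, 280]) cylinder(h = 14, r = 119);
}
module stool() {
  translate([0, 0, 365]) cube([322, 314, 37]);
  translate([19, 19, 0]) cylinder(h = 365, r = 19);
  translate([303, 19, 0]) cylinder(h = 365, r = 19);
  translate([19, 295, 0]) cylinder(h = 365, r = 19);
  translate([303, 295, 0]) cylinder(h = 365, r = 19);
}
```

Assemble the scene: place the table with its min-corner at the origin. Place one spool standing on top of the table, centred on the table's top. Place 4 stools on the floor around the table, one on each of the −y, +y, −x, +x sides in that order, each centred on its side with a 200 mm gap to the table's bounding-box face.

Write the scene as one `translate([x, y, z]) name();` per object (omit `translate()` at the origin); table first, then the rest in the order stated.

table();
translate([515, 147, 768]) spool();
translate([473, -514, 0]) stool();
translate([473, 732, 0]) stool();
translate([-522, 109, 0]) stool();
translate([1468, 109, 0]) stool();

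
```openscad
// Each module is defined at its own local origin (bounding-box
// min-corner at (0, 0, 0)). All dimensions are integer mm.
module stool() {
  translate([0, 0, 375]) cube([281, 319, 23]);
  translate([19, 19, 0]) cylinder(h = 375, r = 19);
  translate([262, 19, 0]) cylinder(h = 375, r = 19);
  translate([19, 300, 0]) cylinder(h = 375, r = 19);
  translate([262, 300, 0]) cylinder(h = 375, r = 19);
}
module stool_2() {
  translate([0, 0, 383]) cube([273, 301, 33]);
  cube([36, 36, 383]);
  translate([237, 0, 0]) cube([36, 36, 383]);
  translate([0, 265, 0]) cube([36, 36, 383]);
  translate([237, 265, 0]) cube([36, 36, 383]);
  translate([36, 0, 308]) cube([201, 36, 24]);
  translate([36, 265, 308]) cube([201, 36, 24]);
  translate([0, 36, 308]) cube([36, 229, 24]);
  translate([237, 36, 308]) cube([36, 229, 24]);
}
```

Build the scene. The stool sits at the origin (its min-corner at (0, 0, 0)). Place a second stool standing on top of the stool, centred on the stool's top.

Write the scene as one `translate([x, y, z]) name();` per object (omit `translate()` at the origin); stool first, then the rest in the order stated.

stool();
translate([4, 9, 398]) stool_2();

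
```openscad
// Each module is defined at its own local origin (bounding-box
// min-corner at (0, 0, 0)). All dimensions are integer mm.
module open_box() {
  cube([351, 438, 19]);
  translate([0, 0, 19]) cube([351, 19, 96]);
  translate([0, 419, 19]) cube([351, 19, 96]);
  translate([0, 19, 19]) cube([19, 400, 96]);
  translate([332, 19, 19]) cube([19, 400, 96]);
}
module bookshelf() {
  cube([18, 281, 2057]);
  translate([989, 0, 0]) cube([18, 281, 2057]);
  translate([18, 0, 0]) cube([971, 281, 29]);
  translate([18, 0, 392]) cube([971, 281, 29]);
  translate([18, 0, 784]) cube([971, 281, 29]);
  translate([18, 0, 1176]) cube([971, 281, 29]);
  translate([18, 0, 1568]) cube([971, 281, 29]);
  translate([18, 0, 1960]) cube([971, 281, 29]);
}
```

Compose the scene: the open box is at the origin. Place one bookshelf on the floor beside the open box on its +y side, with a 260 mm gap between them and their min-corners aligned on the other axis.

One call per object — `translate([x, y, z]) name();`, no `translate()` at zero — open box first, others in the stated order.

open_box();
translate([0, 698, 0]) bookshelf();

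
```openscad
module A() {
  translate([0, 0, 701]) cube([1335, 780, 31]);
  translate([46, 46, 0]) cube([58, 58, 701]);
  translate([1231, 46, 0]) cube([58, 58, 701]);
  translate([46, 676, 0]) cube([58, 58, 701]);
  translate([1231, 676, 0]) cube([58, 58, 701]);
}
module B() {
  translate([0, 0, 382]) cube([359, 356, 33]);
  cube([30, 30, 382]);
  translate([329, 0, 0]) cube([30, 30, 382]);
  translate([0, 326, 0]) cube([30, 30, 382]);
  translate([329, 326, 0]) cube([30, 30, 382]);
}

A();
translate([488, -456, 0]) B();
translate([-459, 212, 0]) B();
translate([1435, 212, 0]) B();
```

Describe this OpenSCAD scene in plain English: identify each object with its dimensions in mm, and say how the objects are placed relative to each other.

A is a table: top 1335 mm (x) × 780 mm (y), 31 mm thick, upper face at z = 732 mm, on four 58×58 mm square legs, each inset 46 mm from the nearest pair of top edges, running from z = 0 to the bottom of the top.

B is a four-legged stool. The seat is 359×356 mm, 33 mm thick, top at z = 415 mm. It stands on four square legs, each 30×30 mm in cross-section, from z = 0 to the seat underside, each flush with a corner of the seat.

Three stools sit around the table at the −y, −x, +x sides.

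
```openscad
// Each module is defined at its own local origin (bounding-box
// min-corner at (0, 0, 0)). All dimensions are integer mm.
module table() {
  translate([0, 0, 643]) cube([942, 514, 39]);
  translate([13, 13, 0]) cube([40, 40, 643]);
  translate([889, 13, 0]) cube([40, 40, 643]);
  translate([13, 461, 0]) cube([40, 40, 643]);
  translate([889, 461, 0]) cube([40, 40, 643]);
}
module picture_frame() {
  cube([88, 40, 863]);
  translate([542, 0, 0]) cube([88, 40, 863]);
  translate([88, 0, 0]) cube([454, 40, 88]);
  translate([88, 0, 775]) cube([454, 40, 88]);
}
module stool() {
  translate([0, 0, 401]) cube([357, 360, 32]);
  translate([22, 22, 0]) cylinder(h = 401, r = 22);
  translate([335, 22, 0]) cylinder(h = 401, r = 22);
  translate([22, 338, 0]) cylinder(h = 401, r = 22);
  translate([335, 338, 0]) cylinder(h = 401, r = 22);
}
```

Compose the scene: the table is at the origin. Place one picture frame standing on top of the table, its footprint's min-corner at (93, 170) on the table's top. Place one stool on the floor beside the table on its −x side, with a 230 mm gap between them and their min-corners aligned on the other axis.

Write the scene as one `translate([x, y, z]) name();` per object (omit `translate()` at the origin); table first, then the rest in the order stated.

table();
translate([93, 170, 682]) picture_frame();
translate([-587, 0, 0]) stool();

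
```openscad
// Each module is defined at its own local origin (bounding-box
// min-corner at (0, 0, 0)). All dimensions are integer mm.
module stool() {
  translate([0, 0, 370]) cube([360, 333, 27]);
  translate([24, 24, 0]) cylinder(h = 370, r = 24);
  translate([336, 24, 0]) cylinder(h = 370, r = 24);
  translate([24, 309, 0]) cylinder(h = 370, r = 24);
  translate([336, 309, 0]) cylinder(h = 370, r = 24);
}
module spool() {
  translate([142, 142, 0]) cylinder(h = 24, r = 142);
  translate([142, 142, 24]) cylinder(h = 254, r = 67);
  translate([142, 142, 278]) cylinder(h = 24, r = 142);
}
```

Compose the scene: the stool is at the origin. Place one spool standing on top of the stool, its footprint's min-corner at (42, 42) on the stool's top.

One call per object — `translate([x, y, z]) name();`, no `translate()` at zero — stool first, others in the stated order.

stool();
translate([42, 42, 397]) spool();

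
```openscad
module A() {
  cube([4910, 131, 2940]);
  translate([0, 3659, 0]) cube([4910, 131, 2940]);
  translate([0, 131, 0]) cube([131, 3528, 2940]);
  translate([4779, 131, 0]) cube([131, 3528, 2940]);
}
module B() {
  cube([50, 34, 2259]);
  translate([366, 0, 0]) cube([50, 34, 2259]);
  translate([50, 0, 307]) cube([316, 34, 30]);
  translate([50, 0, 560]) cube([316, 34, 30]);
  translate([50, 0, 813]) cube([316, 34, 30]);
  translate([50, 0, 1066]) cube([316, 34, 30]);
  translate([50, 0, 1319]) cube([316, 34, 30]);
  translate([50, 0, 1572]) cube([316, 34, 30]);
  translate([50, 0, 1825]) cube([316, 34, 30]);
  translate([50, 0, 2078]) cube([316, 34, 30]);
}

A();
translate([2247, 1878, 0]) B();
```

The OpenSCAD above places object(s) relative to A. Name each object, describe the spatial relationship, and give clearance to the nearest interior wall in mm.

Clearances: x = 2116, y = 1747; minimum 1747 mm.

A is a house frame. B is a ladder. The ladder sits inside the house frame, centred. The clearance to the nearest interior wall is 1747 mm.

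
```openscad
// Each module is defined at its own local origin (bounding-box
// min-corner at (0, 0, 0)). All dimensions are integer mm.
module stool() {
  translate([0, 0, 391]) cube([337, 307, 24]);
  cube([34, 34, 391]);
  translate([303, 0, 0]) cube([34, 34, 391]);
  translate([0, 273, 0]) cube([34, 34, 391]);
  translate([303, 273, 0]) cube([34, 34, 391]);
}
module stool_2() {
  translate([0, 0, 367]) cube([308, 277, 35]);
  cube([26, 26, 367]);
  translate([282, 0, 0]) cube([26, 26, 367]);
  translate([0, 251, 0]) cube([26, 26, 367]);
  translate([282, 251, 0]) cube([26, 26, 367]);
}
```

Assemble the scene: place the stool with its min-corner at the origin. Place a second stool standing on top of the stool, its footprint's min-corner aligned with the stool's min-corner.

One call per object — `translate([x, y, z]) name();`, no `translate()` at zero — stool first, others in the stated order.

stool();
translate([0, 0, 415]) stool_2();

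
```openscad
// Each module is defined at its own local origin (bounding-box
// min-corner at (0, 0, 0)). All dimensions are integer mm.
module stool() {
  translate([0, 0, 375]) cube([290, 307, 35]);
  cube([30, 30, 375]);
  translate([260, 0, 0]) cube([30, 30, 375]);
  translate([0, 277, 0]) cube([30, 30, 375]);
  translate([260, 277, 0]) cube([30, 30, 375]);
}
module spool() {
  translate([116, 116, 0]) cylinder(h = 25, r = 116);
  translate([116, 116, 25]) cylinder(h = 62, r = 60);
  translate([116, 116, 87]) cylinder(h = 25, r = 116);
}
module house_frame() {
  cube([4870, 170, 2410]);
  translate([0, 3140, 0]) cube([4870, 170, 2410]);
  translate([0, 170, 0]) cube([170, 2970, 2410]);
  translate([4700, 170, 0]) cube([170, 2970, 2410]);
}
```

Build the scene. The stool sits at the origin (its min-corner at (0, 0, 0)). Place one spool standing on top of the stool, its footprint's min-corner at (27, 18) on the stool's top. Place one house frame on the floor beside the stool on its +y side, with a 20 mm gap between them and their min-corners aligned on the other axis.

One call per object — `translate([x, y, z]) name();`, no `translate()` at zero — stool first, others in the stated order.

stool();
translate([27, 18, 410]) spool();
translate([0, 327, 0]) house_frame();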